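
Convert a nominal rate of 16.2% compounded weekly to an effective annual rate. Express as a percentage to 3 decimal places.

One year is 52 periods at 0.00311538 each: (1 + 0.00311538)^52 ≈ 1.175564.
EAR = 1.175564 − 1 ≈ 17.55642%.

17.556%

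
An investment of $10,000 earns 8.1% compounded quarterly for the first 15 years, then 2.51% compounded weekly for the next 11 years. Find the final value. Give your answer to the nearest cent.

After 15 years at 8.1%: 10,000 × 3.3296317698 ≈ 33,296.3177.
Then 11 years at 2.51%: 33,296.3177 × 1.3178918621 ≈ 43,880.9461.

$43,880.95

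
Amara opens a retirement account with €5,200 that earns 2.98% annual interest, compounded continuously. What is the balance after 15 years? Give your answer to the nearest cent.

A = P·e^(rt) = 5,200·e^(0.0298·15) = 5,200·e^0.447.
e^0.447 ≈ 1.563614299, so A ≈ 8,130.7944.

€8,130.79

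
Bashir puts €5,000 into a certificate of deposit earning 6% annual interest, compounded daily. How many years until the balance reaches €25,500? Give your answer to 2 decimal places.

27.16 years

We need (1 + 0.000164384)^(365t) = 5.1, so 365t = ln 5.1 / ln 1.000164 ≈ 9912.0279.
t ≈ 9912.0279/365 = 27.1562 years.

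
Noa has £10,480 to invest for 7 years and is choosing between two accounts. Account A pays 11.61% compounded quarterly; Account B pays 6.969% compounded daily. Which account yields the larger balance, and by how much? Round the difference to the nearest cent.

Account A, by £6,281.22

A: (1 + 0.029025)^28 ≈ 2.2280551072, so 10,480 × 2.2280551072 ≈ 23,350.0175.
B: (1 + 0.06969/365)^2555 ≈ 1.6287020917, so 10,480 × 1.6287020917 ≈ 17,068.7979.
Difference ≈ 6,281.2196 in favor of A.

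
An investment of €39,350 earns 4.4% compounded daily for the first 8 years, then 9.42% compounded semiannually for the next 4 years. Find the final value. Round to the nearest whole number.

After 8 years at 4.4%: 39,350 × 1.4218783586 ≈ 55,950.9134.
Then 4 years at 9.42%: 55,950.9134 × 1.4451245426 ≈ 80,856.0382.

€80,856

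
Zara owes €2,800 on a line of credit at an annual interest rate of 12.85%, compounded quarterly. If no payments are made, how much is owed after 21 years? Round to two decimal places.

€39,872.28

Growth factor = (1 + 0.032125)^84 ≈ 14.240098676.
A ≈ 2,800 × 14.240098676 ≈ 39,872.2763.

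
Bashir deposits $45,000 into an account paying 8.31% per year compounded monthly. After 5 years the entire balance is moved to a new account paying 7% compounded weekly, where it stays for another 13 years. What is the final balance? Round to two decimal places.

$169,037.14

Phase 1: 45,000·(1 + 0.006925)^60 ≈ 68,083.1960.
Phase 2: 68,083.1960·(1 + 0.07/52)^676 ≈ 169,037.1440.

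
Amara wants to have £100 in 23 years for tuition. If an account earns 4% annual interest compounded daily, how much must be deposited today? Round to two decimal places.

Growth factor = (1 + 0.04/365)^8395 ≈ 2.5091639.
P = 100/2.5091639 ≈ 39.8539.

£39.85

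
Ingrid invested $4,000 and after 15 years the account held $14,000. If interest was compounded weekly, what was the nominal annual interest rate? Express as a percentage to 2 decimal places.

8.36%

The 780-period growth factor is 14,000/4,000 = 3.5.
r/52 = 3.5^(1/780) − 1 ≈ 0.0016074, so r ≈ 52·0.0016074 = 8.35846%.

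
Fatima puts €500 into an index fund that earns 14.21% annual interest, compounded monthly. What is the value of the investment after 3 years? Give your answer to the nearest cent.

Growth factor = (1 + 0.1421/12)^36 ≈ 1.52774944.
A ≈ 500 × 1.52774944 ≈ 763.8747.

€763.87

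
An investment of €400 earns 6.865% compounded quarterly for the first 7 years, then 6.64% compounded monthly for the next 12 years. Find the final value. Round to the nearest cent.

€1,425.88

Phase 1: 400·(1 + 0.0171625)^28 ≈ 644.1537.
Phase 2: 644.1537·(1 + 0.0664/12)^144 ≈ 1,425.8751.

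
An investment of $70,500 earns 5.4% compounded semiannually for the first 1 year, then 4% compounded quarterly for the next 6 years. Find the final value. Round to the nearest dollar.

After 1 years at 5.4%: 70,500 × 1.054729 ≈ 74,358.3945.
Then 6 years at 4%: 74,358.3945 × 1.2697346485 ≈ 94,415.4299.

$94,415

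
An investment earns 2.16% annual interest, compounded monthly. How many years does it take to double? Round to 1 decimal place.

32.1 years

(1 + 0.0018)^(12t) = 2.
12t = ln 2 / ln(1 + 0.0018) ≈ 0.69315/0.00179838 ≈ 385.4282.
t ≈ 32.1190.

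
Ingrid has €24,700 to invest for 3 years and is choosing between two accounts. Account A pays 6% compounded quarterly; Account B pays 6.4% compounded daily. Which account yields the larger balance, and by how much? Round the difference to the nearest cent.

Account B, by €395.99

A: (1 + 0.015)^12 ≈ 1.1956181715, so 24,700 × 1.1956181715 ≈ 29,531.7688.
B: (1 + 0.064/365)^1095 ≈ 1.2116501236, so 24,700 × 1.2116501236 ≈ 29,927.7581.
Difference ≈ 395.9892 in favor of B.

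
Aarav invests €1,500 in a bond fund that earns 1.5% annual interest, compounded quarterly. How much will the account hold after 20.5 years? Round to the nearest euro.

Growth factor = (1 + 0.00375)^82 ≈ 1.359238851.
A ≈ 1,500 × 1.359238851 ≈ 2,038.8583.

€2,039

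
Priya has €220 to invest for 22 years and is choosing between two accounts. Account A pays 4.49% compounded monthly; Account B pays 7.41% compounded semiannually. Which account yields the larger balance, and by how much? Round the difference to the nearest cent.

Account B, by €500.78

A: (1 + 0.0449/12)^264 ≈ 2.68037467, so 220 × 2.68037467 ≈ 589.6824.
B: (1 + 0.03705)^44 ≈ 4.956631317, so 220 × 4.956631317 ≈ 1,090.4589.
Difference ≈ 500.7765 in favor of B.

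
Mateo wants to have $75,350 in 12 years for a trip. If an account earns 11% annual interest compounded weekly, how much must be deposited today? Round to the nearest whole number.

Growth factor = (1 + 0.11/52)^624 ≈ 3.7382059805.
P = 75,350/3.7382059805 ≈ 20,156.7277.

$20,157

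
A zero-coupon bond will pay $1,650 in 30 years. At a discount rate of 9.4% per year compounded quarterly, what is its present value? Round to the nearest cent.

$101.61

Growth factor = (1 + 0.0235)^120 ≈ 16.23834035.
P = 1,650/16.23834035 ≈ 101.6114.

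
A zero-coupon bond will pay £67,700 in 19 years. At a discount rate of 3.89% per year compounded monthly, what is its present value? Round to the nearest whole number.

£32,368

Growth factor = (1 + 0.0389/12)^228 ≈ 2.091548341.
P = 67,700/2.091548341 ≈ 32,368.3649.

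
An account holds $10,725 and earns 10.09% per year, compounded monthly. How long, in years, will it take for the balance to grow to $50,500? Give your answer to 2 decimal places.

15.42 years

We need (1 + 0.00840833)^(12t) = 4.7086, so 12t = ln 4.7086 / ln 1.008408 ≈ 185.0427.
t ≈ 185.0427/12 = 15.4202 years.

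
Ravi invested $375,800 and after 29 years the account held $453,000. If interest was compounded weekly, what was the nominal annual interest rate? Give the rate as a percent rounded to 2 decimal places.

0.64%

The 1508-period growth factor is 453,000/375,800 = 1.20543.
r/52 = 1.20543^(1/1508) − 1 ≈ 0.000123904, so r ≈ 52·0.000123904 = 0.64430%.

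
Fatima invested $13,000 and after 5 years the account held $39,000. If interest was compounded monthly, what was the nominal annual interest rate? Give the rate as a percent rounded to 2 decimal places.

The 60-period growth factor is 39,000/13,000 = 3.
r/12 = 3^(1/60) − 1 ≈ 0.0184789, so r ≈ 12·0.0184789 = 22.17464%.

22.17%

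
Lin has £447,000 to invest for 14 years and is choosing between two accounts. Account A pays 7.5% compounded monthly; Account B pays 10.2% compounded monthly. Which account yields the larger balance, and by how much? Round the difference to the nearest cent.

A: (1 + 0.00625)^168 ≈ 2.848328577211, so 447,000 × 2.848328577211 ≈ 1,273,202.8740.
B: (1 + 0.0085)^168 ≈ 4.145258592442, so 447,000 × 4.145258592442 ≈ 1,852,930.5908.
Difference ≈ 579,727.7168 in favor of B.

Account B, by £579,727.72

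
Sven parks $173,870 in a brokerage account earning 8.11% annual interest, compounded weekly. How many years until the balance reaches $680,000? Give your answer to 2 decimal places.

(1 + 0.00155962)^(52t) = 680,000/173,870 = 3.911.
52t·ln(1 + 0.00155962) = ln(3.911); 52t = 1.3638/0.0015584 ≈ 875.1184.
t ≈ 16.8292 years.

16.83 years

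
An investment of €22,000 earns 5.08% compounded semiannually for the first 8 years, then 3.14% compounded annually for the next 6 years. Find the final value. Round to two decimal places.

After 8 years at 5.08%: 22,000 × 1.4938019075 ≈ 32,863.6420.
Then 6 years at 3.14%: 32,863.6420 × 1.2038233487 ≈ 39,562.0195.

€39,562.02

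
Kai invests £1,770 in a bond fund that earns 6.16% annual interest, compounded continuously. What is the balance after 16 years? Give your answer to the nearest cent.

£4,742.57

A = P·e^(rt) = 1,770·e^(0.0616·16) = 1,770·e^0.9856.
e^0.9856 ≈ 2.679419054, so A ≈ 4,742.5717.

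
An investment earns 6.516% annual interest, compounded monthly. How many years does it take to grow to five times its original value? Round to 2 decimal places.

(1 + 0.00543)^(12t) = 5.
12t = ln 5 / ln(1 + 0.00543) ≈ 1.6094/0.00541531 ≈ 297.2014.
t ≈ 24.7668.

24.77 years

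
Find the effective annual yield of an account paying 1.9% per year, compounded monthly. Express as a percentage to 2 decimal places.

1.92%

One year is 12 periods at 0.00158333 each: (1 + 0.00158333)^12 ≈ 1.019166.
EAR = 1.019166 − 1 ≈ 1.91663%.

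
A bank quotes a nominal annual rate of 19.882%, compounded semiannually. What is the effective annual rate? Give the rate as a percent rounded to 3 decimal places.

One year is 2 periods at 0.09941 each: (1 + 0.09941)^2 ≈ 1.208702.
EAR = 1.208702 − 1 ≈ 20.87023%.

20.870%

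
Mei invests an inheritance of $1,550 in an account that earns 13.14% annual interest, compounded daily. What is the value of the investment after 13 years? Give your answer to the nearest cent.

$8,551.85

Periodic rate = 13.14%/365 = 0.00036; periods = 365·13 = 4745.
A = 1,550·(1 + 0.00036)^4745 ≈ 1,550·5.517322001 ≈ 8,551.8491.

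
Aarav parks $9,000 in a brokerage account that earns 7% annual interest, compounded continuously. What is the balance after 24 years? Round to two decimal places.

A = P·e^(rt) = 9,000·e^(0.07·24) = 9,000·e^1.68.
e^1.68 ≈ 5.3655559711, so A ≈ 48,290.0037.

$48,290.00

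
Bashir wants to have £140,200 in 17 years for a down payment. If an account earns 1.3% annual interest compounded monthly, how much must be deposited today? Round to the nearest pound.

Periodic rate = 1.3%/12 = 0.00108333; 204 periods.
P = 140,200/(1 + 0.013/12)^204 ≈ 140,200/1.24717423223 ≈ 112,414.1250.

£112,414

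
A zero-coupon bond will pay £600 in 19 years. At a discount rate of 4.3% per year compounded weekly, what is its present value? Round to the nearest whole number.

£265

Periodic rate = 4.3%/52 = 0.000826923; 988 periods.
P = 600/(1 + 0.043/52)^988 ≈ 600/2.26293442 ≈ 265.1425.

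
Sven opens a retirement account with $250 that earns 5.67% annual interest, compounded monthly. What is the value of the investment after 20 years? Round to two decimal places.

Periodic rate = 5.67%/12 = 0.004725; periods = 12·20 = 240.
A = 250·(1 + 0.004725)^240 ≈ 250·3.0997744 ≈ 774.9436.

$774.94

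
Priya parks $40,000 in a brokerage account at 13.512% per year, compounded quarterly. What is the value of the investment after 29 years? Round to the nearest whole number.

$1,886,786

Growth factor = (1 + 0.03378)^116 ≈ 47.16964394561.
A ≈ 40,000 × 47.16964394561 ≈ 1,886,785.7578.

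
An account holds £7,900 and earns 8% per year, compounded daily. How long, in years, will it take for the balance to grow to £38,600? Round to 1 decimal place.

We need (1 + 0.000219178)^(365t) = 4.8861, so 365t = ln 4.8861 / ln 1.000219 ≈ 7238.6953.
t ≈ 7238.6953/365 = 19.8320 years.

19.8 years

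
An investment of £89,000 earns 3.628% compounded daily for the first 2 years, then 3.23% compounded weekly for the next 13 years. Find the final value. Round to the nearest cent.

£145,614.45

After 2 years at 3.628%: 89,000 × 1.07525344234 ≈ 95,697.5564.
Then 13 years at 3.23%: 95,697.5564 × 1.52161100109 ≈ 145,614.4545.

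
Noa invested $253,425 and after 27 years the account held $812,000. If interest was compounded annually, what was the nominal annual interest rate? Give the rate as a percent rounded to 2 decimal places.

4.41%

The 27-period growth factor is 812,000/253,425 = 3.2041.
r = 3.2041^(1/27) − 1 ≈ 0.0440706, i.e. 4.40706%.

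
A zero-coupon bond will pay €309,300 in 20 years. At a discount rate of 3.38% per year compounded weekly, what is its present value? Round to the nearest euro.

Growth factor = (1 + 0.00065)^1040 ≈ 1.96556629601.
P = 309,300/1.96556629601 ≈ 157,359.2306.

€157,359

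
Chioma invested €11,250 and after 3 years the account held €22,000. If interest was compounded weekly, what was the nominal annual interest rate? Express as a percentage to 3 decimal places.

(1 + r/52)^156 = 22,000/11,250 = 1.95556.
1 + r/52 = 1.95556^(1/156) ≈ 1.004308, so r/52 ≈ 0.00430845.
r ≈ 52·0.00430845 = 22.40394%.

22.404%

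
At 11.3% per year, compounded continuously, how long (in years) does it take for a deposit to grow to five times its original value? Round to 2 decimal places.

e^(0.113t) = 5, so 0.113t = ln 5 ≈ 1.6094.
t ≈ 1.6094/0.113 ≈ 14.2428.

14.24 years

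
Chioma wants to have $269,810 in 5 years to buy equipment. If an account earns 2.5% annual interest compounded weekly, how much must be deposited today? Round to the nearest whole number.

Growth factor = (1 + 0.025/52)^260 ≈ 1.13311441556.
P = 269,810/1.13311441556 ≈ 238,113.6417.

$238,114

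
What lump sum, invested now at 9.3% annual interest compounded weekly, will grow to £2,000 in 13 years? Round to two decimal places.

Growth factor = (1 + 0.093/52)^676 ≈ 3.346517197.
P = 2,000/3.346517197 ≈ 597.6363.

£597.64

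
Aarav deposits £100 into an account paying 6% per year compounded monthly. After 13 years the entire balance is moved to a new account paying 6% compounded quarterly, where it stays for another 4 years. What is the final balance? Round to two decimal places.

Phase 1: 100·(1 + 0.005)^156 ≈ 217.7237.
Phase 2: 217.7237·(1 + 0.015)^16 ≈ 276.2882.

£276.29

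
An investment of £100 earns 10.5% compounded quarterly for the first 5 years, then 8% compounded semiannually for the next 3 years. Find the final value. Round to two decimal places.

£212.45

Phase 1: 100·(1 + 0.02625)^20 ≈ 167.9049.
Phase 2: 167.9049·(1 + 0.04)^6 ≈ 212.4533.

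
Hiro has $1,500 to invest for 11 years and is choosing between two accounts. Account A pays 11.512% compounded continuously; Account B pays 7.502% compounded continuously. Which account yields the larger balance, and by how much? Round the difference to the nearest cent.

Account A growth factor: e^(0.11512·11) = e^1.26632 ≈ 3.547772707; balance ≈ 5,321.6591.
Account B growth factor: e^(0.07502·11) = e^0.82522 ≈ 2.282382834; balance ≈ 3,423.5743.
Account A is larger by 1,898.0848.

Account A, by $1,898.08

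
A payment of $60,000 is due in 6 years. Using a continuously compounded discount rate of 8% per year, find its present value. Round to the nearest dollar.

$37,127

P = A·e^(−rt) = 60,000·e^(−0.48).
e^(−0.48) ≈ 0.61878339181, so P ≈ 37,127.0035.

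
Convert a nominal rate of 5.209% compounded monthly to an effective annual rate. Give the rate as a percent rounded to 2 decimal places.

5.34%

One year is 12 periods at 0.00434083 each: (1 + 0.00434083)^12 ≈ 1.053352.
EAR = 1.053352 − 1 ≈ 5.33518%.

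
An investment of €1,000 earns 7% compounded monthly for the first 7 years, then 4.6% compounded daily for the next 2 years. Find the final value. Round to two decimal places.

€1,787.06

Phase 1: 1,000·(1 + 0.07/12)^84 ≈ 1,629.9941.
Phase 2: 1,629.9941·(1 + 0.046/365)^730 ≈ 1,787.0578.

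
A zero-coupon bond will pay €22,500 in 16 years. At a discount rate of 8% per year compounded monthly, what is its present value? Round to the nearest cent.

€6,282.47

Periodic rate = 8%/12 = 0.00666667; 192 periods.
P = 22,500/(1 + 0.08/12)^192 ≈ 22,500/3.5813943291 ≈ 6,282.4693.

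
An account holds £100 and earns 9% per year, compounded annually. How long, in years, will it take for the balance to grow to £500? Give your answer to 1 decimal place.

18.7 years

We need (1 + 0.09)^t = 5, so t = ln 5 / ln 1.09 ≈ 18.6758.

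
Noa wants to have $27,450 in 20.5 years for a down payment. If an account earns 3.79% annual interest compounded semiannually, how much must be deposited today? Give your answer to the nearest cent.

$12,713.78

Periodic rate = 3.79%/2 = 0.01895; 41 periods.
P = 27,450/(1 + 0.01895)^41 ≈ 27,450/2.1590754513 ≈ 12,713.7752.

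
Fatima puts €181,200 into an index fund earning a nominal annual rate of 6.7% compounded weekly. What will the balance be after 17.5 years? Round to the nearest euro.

Growth factor = (1 + 0.067/52)^910 ≈ 3.22762085243.
A ≈ 181,200 × 3.22762085243 ≈ 584,844.8985.

€584,845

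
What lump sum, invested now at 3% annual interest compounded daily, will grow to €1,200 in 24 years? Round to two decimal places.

Growth factor = (1 + 0.03/365)^8760 ≈ 2.054372426.
P = 1,200/2.054372426 ≈ 584.1200.

€584.12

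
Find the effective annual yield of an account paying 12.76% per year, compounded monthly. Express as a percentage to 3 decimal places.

13.533%

EAR = (1 + 12.76%/12)^12 − 1 = (1 + 0.0106333)^12 − 1.
(1 + 0.0106333)^12 ≈ 1.135333, so EAR ≈ 13.53334%.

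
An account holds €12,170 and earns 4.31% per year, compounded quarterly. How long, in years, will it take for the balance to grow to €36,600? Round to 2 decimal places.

(1 + 0.010775)^(4t) = 36,600/12,170 = 3.0074.
4t·ln(1 + 0.010775) = ln(3.0074); 4t = 1.1011/0.0107174 ≈ 102.7374.
t ≈ 25.6844 years.

25.68 years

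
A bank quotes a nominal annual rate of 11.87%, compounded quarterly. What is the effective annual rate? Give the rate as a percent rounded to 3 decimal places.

12.409%

One year is 4 periods at 0.029675 each: (1 + 0.029675)^4 ≈ 1.124089.
EAR = 1.124089 − 1 ≈ 12.40889%.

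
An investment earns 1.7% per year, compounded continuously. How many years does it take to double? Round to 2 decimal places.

40.77 years

e^(0.017t) = 2, so 0.017t = ln 2 ≈ 0.69315.
t ≈ 0.69315/0.017 ≈ 40.7734.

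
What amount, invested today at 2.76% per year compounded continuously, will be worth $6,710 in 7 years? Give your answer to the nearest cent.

P = A·e^(−rt) = 6,710·e^(−0.1932).
e^(−0.1932) ≈ 0.8243170942, so P ≈ 5,531.1677.

$5,531.17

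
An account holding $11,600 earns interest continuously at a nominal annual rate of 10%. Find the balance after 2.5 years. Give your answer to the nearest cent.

$14,894.69

A = P·e^(rt) = 11,600·e^(0.1·2.5) = 11,600·e^0.25.
e^0.25 ≈ 1.2840254167, so A ≈ 14,894.6948.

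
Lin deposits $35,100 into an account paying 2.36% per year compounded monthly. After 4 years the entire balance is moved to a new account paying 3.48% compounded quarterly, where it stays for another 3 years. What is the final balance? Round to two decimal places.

Phase 1: 35,100·(1 + 0.0236/12)^48 ≈ 38,571.2980.
Phase 2: 38,571.2980·(1 + 0.0087)^12 ≈ 42,796.5248.

$42,796.52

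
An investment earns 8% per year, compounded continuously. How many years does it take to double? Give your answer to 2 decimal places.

e^(0.08t) = 2, so 0.08t = ln 2 ≈ 0.69315.
t ≈ 0.69315/0.08 ≈ 8.6643.

8.66 years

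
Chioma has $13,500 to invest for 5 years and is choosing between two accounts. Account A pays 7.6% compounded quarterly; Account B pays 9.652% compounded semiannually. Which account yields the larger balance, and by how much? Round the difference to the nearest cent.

Account A growth factor: (1 + 0.019)^20 ≈ 1.4570809497; balance ≈ 19,670.5928.
Account B growth factor: (1 + 0.04826)^10 ≈ 1.6021019204; balance ≈ 21,628.3759.
Account B is larger by 1,957.7831.

Account B, by $1,957.78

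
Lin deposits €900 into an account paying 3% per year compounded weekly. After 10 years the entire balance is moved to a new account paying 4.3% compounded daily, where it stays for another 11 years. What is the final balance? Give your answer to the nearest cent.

€1,949.41

After 10 years at 3%: 900 × 1.349742043 ≈ 1,214.7678.
Then 11 years at 4.3%: 1,214.7678 × 1.604756675 ≈ 1,949.4068.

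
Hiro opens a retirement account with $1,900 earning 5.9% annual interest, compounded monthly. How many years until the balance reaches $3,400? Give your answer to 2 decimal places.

9.89 years

We need (1 + 0.00491667)^(12t) = 1.7895, so 12t = ln 1.7895 / ln 1.004917 ≈ 118.6476.
t ≈ 118.6476/12 = 9.8873 years.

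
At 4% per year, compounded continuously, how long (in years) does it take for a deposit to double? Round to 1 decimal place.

e^(0.04t) = 2, so 0.04t = ln 2 ≈ 0.69315.
t ≈ 0.69315/0.04 ≈ 17.3287.

17.3 years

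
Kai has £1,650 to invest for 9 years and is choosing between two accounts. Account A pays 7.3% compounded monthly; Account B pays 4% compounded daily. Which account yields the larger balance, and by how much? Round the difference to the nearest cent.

A: (1 + 0.073/12)^108 ≈ 1.925161177, so 1,650 × 1.925161177 ≈ 3,176.5159.
B: (1 + 0.04/365)^3285 ≈ 1.433301143, so 1,650 × 1.433301143 ≈ 2,364.9469.
Difference ≈ 811.5691 in favor of A.

Account A, by £811.57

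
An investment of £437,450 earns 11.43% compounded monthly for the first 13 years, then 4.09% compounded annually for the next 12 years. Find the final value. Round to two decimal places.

£3,105,279.84

Phase 1: 437,450·(1 + 0.009525)^156 ≈ 1,919,519.9978.
Phase 2: 1,919,519.9978·(1 + 0.0409)^12 ≈ 3,105,279.8374.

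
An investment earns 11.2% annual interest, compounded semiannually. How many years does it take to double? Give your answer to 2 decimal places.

(1 + 0.056)^(2t) = 2.
2t = ln 2 / ln(1 + 0.056) ≈ 0.69315/0.0544882 ≈ 12.7211.
t ≈ 6.3605.

6.36 years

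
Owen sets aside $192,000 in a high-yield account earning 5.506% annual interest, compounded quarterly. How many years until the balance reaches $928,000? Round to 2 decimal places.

(1 + 0.013765)^(4t) = 928,000/192,000 = 4.8333.
4t·ln(1 + 0.013765) = ln(4.8333); 4t = 1.5755/0.0136711 ≈ 115.2456.
t ≈ 28.8114 years.

28.81 years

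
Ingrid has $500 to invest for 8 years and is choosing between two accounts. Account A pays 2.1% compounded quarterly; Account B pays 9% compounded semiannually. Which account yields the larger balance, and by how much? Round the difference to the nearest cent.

Account B, by $419.98

Account A growth factor: (1 + 0.00525)^32 ≈ 1.18241687; balance ≈ 591.2084.
Account B growth factor: (1 + 0.045)^16 ≈ 2.022370153; balance ≈ 1,011.1851.
Account B is larger by 419.9766.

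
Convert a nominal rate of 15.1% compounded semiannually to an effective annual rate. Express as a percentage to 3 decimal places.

15.670%

EAR = (1 + 15.1%/2)^2 − 1 = (1 + 0.0755)^2 − 1.
(1 + 0.0755)^2 ≈ 1.1567, so EAR ≈ 15.67002%.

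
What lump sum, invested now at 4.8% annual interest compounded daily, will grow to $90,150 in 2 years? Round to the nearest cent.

Growth factor = (1 + 0.048/365)^730 ≈ 1.1007521163.
P = 90,150/1.1007521163 ≈ 81,898.5480.

$81,898.55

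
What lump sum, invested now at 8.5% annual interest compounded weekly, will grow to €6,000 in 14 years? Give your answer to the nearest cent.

Periodic rate = 8.5%/52 = 0.00163462; 728 periods.
P = 6,000/(1 + 0.085/52)^728 ≈ 6,000/3.283889235 ≈ 1,827.1018.

€1,827.10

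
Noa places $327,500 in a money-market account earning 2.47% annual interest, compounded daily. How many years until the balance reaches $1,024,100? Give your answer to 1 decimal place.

46.2 years

We need (1 + 0.0000676712)^(365t) = 3.127, so 365t = ln 3.127 / ln 1.000068 ≈ 16847.9268.
t ≈ 16847.9268/365 = 46.1587 years.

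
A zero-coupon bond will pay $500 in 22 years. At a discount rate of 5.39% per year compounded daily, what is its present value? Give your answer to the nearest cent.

$152.76

Periodic rate = 5.39%/365 = 0.000147671; 8030 periods.
P = 500/(1 + 0.0539/365)^8030 ≈ 500/3.27301787 ≈ 152.7642.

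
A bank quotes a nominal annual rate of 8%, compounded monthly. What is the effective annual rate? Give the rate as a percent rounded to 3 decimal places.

One year is 12 periods at 0.00666667 each: (1 + 0.00666667)^12 ≈ 1.083.
EAR = 1.083 − 1 ≈ 8.29995%.

8.300%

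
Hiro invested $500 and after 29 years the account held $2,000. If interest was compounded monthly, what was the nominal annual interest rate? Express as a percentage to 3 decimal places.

The 348-period growth factor is 2,000/500 = 4.
r/12 = 4^(1/348) − 1 ≈ 0.00399155, so r ≈ 12·0.00399155 = 4.78986%.

4.790%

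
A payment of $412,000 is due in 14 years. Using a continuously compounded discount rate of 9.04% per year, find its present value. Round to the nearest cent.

$116,212.84

P = A·e^(−rt) = 412,000·e^(−1.2656).
e^(−1.2656) ≈ 0.282070003356, so P ≈ 116,212.8414.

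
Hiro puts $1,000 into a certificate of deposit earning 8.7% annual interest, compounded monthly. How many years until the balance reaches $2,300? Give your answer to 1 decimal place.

We need (1 + 0.00725)^(12t) = 2.3, so 12t = ln 2.3 / ln 1.00725 ≈ 115.3000.
t ≈ 115.3000/12 = 9.6083 years.

9.6 years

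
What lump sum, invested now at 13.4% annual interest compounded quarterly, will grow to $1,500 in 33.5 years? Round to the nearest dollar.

Periodic rate = 13.4%/4 = 0.0335; 134 periods.
P = 1,500/(1 + 0.0335)^134 ≈ 1,500/82.71884259 ≈ 18.1337.

$18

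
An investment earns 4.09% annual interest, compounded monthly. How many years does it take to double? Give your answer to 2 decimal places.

(1 + 0.00340833)^(12t) = 2.
12t = ln 2 / ln(1 + 0.00340833) ≈ 0.69315/0.00340254 ≈ 203.7147.
t ≈ 16.9762.

16.98 years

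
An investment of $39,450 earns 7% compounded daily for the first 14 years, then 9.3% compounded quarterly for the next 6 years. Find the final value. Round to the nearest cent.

After 14 years at 7%: 39,450 × 2.66420589981 ≈ 105,102.9227.
Then 6 years at 9.3%: 105,102.9227 × 1.73604940228 ≈ 182,463.8662.

$182,463.87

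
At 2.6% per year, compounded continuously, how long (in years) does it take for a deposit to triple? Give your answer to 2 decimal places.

e^(0.026t) = 3, so 0.026t = ln 3 ≈ 1.0986.
t ≈ 1.0986/0.026 ≈ 42.2543.

42.25 years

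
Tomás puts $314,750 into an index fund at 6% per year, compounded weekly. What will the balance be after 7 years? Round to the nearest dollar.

Periodic rate = 6%/52 = 0.00115385; periods = 52·7 = 364.
A = 314,750·(1 + 0.06/52)^364 ≈ 314,750·1.52159310067 ≈ 478,921.4284.

$478,921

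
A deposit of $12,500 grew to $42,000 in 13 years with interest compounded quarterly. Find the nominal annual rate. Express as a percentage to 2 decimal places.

9.43%

The 52-period growth factor is 42,000/12,500 = 3.36.
r/4 = 3.36^(1/52) − 1 ≈ 0.0235803, so r ≈ 4·0.0235803 = 9.43211%.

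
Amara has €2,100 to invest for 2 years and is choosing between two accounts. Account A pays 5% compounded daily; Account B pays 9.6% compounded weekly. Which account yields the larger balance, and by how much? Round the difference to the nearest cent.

Account B, by €223.21

Account A growth factor: (1 + 0.05/365)^730 ≈ 1.105163349; balance ≈ 2,320.8430.
Account B growth factor: (1 + 0.096/52)^104 ≈ 1.211456055; balance ≈ 2,544.0577.
Account B is larger by 223.2147.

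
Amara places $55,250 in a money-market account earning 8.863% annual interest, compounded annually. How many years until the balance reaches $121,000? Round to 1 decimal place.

9.2 years

We need (1 + 0.08863)^t = 2.19, so t = ln 2.19 / ln 1.08863 ≈ 9.2313.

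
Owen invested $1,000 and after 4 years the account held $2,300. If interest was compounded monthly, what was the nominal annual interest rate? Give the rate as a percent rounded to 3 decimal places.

21.004%

The 48-period growth factor is 2,300/1,000 = 2.3.
r/12 = 2.3^(1/48) − 1 ≈ 0.0175037, so r ≈ 12·0.0175037 = 21.00444%.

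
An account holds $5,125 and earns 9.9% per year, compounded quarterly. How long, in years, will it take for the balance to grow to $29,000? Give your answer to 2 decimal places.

17.72 years

We need (1 + 0.02475)^(4t) = 5.6585, so 4t = ln 5.6585 / ln 1.02475 ≈ 70.8899.
t ≈ 70.8899/4 = 17.7225 years.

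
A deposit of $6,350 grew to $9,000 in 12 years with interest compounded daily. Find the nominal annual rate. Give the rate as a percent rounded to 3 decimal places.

2.907%

(1 + r/365)^4380 = 9,000/6,350 = 1.41732.
1 + r/365 = 1.41732^(1/4380) ≈ 1.00008, so r/365 ≈ 0.000079631.
r ≈ 365·0.000079631 = 2.90653%.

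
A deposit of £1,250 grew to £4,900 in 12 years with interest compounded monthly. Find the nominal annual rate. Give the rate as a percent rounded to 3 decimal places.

11.438%

The 144-period growth factor is 4,900/1,250 = 3.92.
r/12 = 3.92^(1/144) − 1 ≈ 0.00953189, so r ≈ 12·0.00953189 = 11.43827%.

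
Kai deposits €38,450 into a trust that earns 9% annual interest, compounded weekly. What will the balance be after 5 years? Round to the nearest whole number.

€60,278

Growth factor = (1 + 0.09/52)^260 ≈ 1.5677022709.
A ≈ 38,450 × 1.5677022709 ≈ 60,278.1523.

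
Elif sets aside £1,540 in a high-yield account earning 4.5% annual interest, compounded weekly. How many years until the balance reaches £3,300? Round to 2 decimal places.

(1 + 0.000865385)^(52t) = 3,300/1,540 = 2.1429.
52t·ln(1 + 0.000865385) = ln(2.1429); 52t = 0.76214/0.00086501 ≈ 881.0762.
t ≈ 16.9438 years.

16.94 years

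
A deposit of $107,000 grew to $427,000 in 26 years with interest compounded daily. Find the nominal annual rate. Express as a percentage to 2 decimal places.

The 9490-period growth factor is 427,000/107,000 = 3.99065.
r/365 = 3.99065^(1/9490) − 1 ≈ 0.000145844, so r ≈ 365·0.000145844 = 5.32329%.

5.32%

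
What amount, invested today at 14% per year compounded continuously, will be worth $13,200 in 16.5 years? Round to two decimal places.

$1,310.25

P = A·e^(−rt) = 13,200·e^(−2.31).
e^(−2.31) ≈ 0.09926125156, so P ≈ 1,310.2485.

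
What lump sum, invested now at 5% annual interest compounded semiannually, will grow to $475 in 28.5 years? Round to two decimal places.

$116.26

Growth factor = (1 + 0.025)^57 ≈ 4.08564217.
P = 475/4.08564217 ≈ 116.2608.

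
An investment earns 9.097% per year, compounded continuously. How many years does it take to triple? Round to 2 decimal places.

12.08 years

e^(0.09097t) = 3, so 0.09097t = ln 3 ≈ 1.0986.
t ≈ 1.0986/0.09097 ≈ 12.0766.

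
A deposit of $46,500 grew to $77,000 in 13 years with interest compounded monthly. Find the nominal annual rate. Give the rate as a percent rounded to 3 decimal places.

The 156-period growth factor is 77,000/46,500 = 1.65591.
r/12 = 1.65591^(1/156) − 1 ≈ 0.00323826, so r ≈ 12·0.00323826 = 3.88592%.

3.886%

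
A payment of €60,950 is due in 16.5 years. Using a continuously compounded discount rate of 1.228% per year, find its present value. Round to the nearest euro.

€49,771

P = A·e^(−rt) = 60,950·e^(−0.20262).
e^(−0.20262) ≈ 0.8165884861, so P ≈ 49,771.0682.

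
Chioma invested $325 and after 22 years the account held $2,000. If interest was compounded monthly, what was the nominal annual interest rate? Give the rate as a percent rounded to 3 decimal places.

8.288%

The 264-period growth factor is 2,000/325 = 6.15385.
r/12 = 6.15385^(1/264) − 1 ≈ 0.00690661, so r ≈ 12·0.00690661 = 8.28793%.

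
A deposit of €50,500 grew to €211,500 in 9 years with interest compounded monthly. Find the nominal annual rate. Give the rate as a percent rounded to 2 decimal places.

16.02%

(1 + r/12)^108 = 211,500/50,500 = 4.18812.
1 + r/12 = 4.18812^(1/108) ≈ 1.01335, so r/12 ≈ 0.0133499.
r ≈ 12·0.0133499 = 16.01990%.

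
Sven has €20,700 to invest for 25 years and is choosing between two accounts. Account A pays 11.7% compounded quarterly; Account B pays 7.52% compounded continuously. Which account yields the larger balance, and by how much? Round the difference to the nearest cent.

Account A, by €234,219.95

A: (1 + 0.02925)^100 ≈ 17.868478213, so 20,700 × 17.868478213 ≈ 369,877.4990.
B: e^(0.0752·25) = e^1.88 ≈ 6.55350486219, so 20,700 × 6.55350486219 ≈ 135,657.5506.
Difference ≈ 234,219.9484 in favor of A.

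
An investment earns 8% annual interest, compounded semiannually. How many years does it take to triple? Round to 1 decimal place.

(1 + 0.04)^(2t) = 3.
2t = ln 3 / ln(1 + 0.04) ≈ 1.0986/0.0392207 ≈ 28.0110.
t ≈ 14.0055.

14.0 years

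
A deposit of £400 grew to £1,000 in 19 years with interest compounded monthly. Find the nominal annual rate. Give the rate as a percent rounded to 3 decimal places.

(1 + r/12)^228 = 1,000/400 = 2.5.
1 + r/12 = 2.5^(1/228) ≈ 1.004027, so r/12 ≈ 0.00402691.
r ≈ 12·0.00402691 = 4.83229%.

4.832%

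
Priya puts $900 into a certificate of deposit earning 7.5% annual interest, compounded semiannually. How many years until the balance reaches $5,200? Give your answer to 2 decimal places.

23.82 years

We need (1 + 0.0375)^(2t) = 5.7778, so 2t = ln 5.7778 / ln 1.0375 ≈ 47.6455.
t ≈ 47.6455/2 = 23.8227 years.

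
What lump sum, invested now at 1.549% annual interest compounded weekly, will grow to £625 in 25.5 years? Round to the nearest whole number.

£421

Periodic rate = 1.549%/52 = 0.000297885; 1326 periods.
P = 625/(1 + 0.01549/52)^1326 ≈ 625/1.48428946 ≈ 421.0769.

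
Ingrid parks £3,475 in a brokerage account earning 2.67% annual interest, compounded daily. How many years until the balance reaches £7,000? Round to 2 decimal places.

26.23 years

We need (1 + 0.0000731507)^(365t) = 2.0144, so 365t = ln 2.0144 / ln 1.000073 ≈ 9573.9539.
t ≈ 9573.9539/365 = 26.2300 years.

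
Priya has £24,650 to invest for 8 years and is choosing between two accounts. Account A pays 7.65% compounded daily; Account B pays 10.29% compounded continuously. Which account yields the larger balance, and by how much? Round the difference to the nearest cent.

Account A growth factor: (1 + 0.0765/365)^2920 ≈ 1.8439976942; balance ≈ 45,454.5432.
Account B growth factor: e^(0.1029·8) = e^0.8232 ≈ 2.2777770744; balance ≈ 56,147.2049.
Account B is larger by 10,692.6617.

Account B, by £10,692.66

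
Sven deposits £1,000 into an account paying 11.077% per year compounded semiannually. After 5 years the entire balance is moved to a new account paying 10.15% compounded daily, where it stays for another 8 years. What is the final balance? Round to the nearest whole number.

£3,861

Phase 1: 1,000·(1 + 0.055385)^10 ≈ 1,714.3882.
Phase 2: 1,714.3882·(1 + 0.1015/365)^2920 ≈ 3,861.0664.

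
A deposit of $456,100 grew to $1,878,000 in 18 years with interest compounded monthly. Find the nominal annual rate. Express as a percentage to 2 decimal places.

7.89%

The 216-period growth factor is 1,878,000/456,100 = 4.11752.
r/12 = 4.11752^(1/216) − 1 ≈ 0.0065736, so r ≈ 12·0.0065736 = 7.88832%.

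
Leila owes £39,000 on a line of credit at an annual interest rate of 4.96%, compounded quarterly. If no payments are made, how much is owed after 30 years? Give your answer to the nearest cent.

£171,127.96

Growth factor = (1 + 0.0124)^120 ≈ 4.38789653326.
A ≈ 39,000 × 4.38789653326 ≈ 171,127.9648.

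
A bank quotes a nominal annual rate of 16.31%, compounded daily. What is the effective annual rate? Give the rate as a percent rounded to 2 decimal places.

17.71%

EAR = (1 + 16.31%/365)^365 − 1 = (1 + 0.000446849)^365 − 1.
(1 + 0.000446849)^365 ≈ 1.177112, so EAR ≈ 17.71115%.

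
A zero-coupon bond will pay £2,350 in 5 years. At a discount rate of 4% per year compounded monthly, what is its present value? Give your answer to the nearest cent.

Growth factor = (1 + 0.04/12)^60 ≈ 1.220996594.
P = 2,350/1.220996594 ≈ 1,924.6573.

£1,924.66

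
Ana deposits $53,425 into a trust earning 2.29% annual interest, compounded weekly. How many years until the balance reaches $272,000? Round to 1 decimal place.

71.1 years

(1 + 0.000440385)^(52t) = 272,000/53,425 = 5.0912.
52t·ln(1 + 0.000440385) = ln(5.0912); 52t = 1.6275/0.000440288 ≈ 3696.4997.
t ≈ 71.0865 years.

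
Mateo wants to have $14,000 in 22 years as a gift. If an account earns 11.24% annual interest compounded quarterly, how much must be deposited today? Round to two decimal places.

$1,221.85

Growth factor = (1 + 0.0281)^88 ≈ 11.458073536.
P = 14,000/11.458073536 ≈ 1,221.8459.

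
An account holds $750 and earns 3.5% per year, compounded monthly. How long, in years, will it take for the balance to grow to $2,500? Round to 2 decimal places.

(1 + 0.00291667)^(12t) = 2,500/750 = 3.3333.
12t·ln(1 + 0.00291667) = ln(3.3333); 12t = 1.204/0.00291242 ≈ 413.3924.
t ≈ 34.4494 years.

34.45 years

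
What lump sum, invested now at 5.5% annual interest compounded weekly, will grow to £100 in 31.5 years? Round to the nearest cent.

Growth factor = (1 + 0.055/52)^1638 ≈ 5.6495982.
P = 100/5.6495982 ≈ 17.7004.

£17.70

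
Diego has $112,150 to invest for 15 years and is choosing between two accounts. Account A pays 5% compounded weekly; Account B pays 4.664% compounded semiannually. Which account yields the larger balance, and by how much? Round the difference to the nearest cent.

A: (1 + 0.05/52)^780 ≈ 2.11623730166, so 112,150 × 2.11623730166 ≈ 237,336.0134.
B: (1 + 0.02332)^30 ≈ 1.99684274538, so 112,150 × 1.99684274538 ≈ 223,945.9139.
Difference ≈ 13,390.0995 in favor of A.

Account A, by $13,390.10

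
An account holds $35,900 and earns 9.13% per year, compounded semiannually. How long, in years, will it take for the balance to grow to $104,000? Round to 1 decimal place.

(1 + 0.04565)^(2t) = 104,000/35,900 = 2.8969.
2t·ln(1 + 0.04565) = ln(2.8969); 2t = 1.0637/0.0446387 ≈ 23.8281.
t ≈ 11.9140 years.

11.9 years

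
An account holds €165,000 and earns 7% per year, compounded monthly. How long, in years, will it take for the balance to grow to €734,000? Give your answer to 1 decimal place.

21.4 years

We need (1 + 0.00583333)^(12t) = 4.4485, so 12t = ln 4.4485 / ln 1.005833 ≈ 256.6136.
t ≈ 256.6136/12 = 21.3845 years.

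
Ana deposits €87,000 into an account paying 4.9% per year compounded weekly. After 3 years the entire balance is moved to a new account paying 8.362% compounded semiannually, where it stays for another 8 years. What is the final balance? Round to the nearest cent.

After 3 years at 4.9%: 87,000 × 1.15827378902 ≈ 100,769.8196.
Then 8 years at 8.362%: 100,769.8196 × 1.92582290761 ≈ 194,064.8271.

€194,064.83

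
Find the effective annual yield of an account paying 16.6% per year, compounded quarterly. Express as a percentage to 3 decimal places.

One year is 4 periods at 0.0415 each: (1 + 0.0415)^4 ≈ 1.176622.
EAR = 1.176622 − 1 ≈ 17.66224%.

17.662%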